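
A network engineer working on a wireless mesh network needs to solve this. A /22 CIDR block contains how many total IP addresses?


Given: CIDR prefix /22
Host bits = 32 - 22 = 10
Total addresses = 2^10 = 1024

1024


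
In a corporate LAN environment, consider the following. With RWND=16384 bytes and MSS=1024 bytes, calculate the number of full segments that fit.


Given: RWND = 16384 bytes, MSS = 1024 bytes
Full segments = floor(RWND / MSS)
Full segments = floor(16384 / 1024)
Full segments = floor(16.0) = 16

16


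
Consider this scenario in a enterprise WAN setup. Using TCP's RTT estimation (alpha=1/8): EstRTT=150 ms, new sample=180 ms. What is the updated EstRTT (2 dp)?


Given: EstRTT = 150 ms, SampleRTT = 180 ms, alpha = 1/8
New EstRTT = (1 - alpha) * EstRTT + alpha * SampleRTT
(7/8) * 150 = 131.25
(1/8) * 180 = 22.5
New EstRTT = 131.25 + 22.5 = 153.75 ms -> 153.75 ms (2 dp)

153.75


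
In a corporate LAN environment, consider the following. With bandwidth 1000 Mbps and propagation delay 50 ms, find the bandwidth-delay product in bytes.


Given: bandwidth = 1000 Mbps, delay = 50 ms
BDP in bits = 1000 * 10^6 * 50 / 1000
BDP in bits = 50000000
BDP in bytes = 50000000 / 8 = 6250000

6250000


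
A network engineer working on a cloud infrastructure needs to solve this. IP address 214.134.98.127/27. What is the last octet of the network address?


Given: IP = 214.134.98.127, prefix = /27
Subnet mask = 255.255.255.224
Last octet of IP: 127
Last octet of mask: 224
Network last octet = 127 AND 224 = 96

96


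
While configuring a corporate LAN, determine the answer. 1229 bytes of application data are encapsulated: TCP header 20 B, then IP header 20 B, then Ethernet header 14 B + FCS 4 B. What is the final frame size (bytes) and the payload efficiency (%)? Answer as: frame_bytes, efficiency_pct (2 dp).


TCP segment = 1229 + 20 = 1249 B
IP packet = 1249 + 20 = 1269 B
Ethernet frame = 1269 + 14 + 4 = 1287 B
Efficiency = app / frame = 1229 / 1287 = 0.954934 = 95.4934% -> 95.49% (2 dp)

1287, 95.49


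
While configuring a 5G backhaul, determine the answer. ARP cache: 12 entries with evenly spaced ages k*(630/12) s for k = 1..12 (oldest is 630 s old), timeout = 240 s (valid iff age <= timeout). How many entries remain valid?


Ages are k * 630/12 s for k = 1..12 (spacing = 52.5000 s).
Entry k is valid iff k * 630/12 <= 240 iff k <= 12 * 240 / 630 = 4.5714
n_valid = floor(4.5714) = 4
(n_stale = 12 - 4 = 8)

4


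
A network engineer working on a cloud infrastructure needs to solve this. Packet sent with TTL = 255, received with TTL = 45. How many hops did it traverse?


Given: initial TTL = 255, received TTL = 45
Hops = initial TTL - received TTL
Hops = 255 - 45 = 210

210


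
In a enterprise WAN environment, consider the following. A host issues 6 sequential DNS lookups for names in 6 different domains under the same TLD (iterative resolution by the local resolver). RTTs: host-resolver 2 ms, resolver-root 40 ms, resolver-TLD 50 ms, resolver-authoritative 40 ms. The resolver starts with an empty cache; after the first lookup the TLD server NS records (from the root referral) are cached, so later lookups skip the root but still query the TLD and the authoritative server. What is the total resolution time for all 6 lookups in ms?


Lookup 1 (cold cache): local + root + TLD + auth = 2 + 40 + 50 + 40 = 132 ms
Lookups 2..6 (TLD NS cached -> skip root; new domain -> still ask TLD and auth): local + TLD + auth = 2 + 50 + 40 = 92 ms each
Remaining 5 lookups: 5 * 92 = 460 ms
Total = 132 + 460 = 592 ms

592


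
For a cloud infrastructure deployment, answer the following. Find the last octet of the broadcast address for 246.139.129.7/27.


Given: IP = 246.139.129.7, prefix = /27
Host bits = 32 - 27 = 5
Network last octet = 7 AND mask = 0
Host part size = 2^5 - 1 = 31
Broadcast last octet = 0 OR 31 = 31

31


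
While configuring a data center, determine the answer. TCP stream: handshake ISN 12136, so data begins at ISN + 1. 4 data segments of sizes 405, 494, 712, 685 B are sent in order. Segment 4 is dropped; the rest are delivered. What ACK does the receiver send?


SYN uses sequence number 12136; first data byte = ISN + 1 = 12137.
Segment 1: SEQ = 12137, len = 405 B, covers [12137, 12541]
Segment 2: SEQ = 12542, len = 494 B, covers [12542, 13035]
Segment 3: SEQ = 13036, len = 712 B, covers [13036, 13747]
Segment 4: SEQ = 13748, len = 685 B, covers [13748, 14432] [LOST]
In-order data received: bytes [12137, 13747] (segments 1..3).
Segment 4 missing -> gap begins at byte 13748.
Cumulative ACK = next expected in-order byte = 12137 + 405 + 494 + 712 = 13748

13748


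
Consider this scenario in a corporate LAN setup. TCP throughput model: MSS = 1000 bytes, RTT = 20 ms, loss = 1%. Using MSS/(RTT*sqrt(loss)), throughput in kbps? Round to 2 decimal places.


Given: MSS = 1000 bytes, RTT = 20 ms, loss = 1%
RTT in seconds = 20 / 1000 = 0.02
Loss rate = 1% = 0.01
sqrt(loss) = sqrt(0.01) = 0.1
Throughput (bytes/s) = 1000 / (0.02 * 0.1) = 500000.0000
Throughput (kbps) = 500000.0000 * 8 / 1000 = 4000.000000 -> 4000.00 kbps (2 dp)

4000.00


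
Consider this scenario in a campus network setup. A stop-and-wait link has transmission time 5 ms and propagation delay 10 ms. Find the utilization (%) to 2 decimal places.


Given: Ttrans = 5 ms, Tprop = 10 ms
RTT = 2 * Tprop = 2 * 10 = 20 ms
U = Ttrans / (Ttrans + RTT)
U = 5 / (5 + 20)
U = 5 / 25 = 0.2
U% = 20.00%

20.00


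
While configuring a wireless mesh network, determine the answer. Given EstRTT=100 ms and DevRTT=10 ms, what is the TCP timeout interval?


Given: EstRTT = 100 ms, DevRTT = 10 ms
Timeout = EstRTT + 4 * DevRTT
4 * DevRTT = 4 * 10 = 40
Timeout = 100 + 40 = 140 ms

140


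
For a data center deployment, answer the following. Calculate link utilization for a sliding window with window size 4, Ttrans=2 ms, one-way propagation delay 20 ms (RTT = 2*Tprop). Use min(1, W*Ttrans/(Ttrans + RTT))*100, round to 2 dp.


Given: W = 4, Ttrans = 2 ms, RTT = 40 ms (= 2 * Tprop, Tprop = 20 ms)
Cycle time = Ttrans + RTT = 2 + 40 = 42 ms (first packet sent until its ACK returns)
W * Ttrans = 4 * 2 = 8 ms of sending per cycle
W * Ttrans / (Ttrans + RTT) = 8 / 42 = 0.190476
U = min(1, 0.190476) = 0.190476
U% = 19.05%

19.05


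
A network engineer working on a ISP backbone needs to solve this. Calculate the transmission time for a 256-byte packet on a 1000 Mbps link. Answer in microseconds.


Given: packet = 256 bytes, bandwidth = 1000 Mbps
Packet in bits = 256 * 8 = 2048 bits
Bandwidth = 1000 * 10^6 = 1000000000 bps
Time = 2048 / 1000000000 seconds
Time in us = 2048 * 10^6 / 1000000000 = 2.048

2.048


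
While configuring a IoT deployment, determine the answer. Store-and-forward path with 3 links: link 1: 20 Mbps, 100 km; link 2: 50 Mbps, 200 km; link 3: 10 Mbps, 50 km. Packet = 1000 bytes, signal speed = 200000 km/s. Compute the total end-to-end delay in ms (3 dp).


Packet = 1000 bytes = 8000 bits. Store-and-forward: sum (t_trans + t_prop) per link.
Link 1: t_trans = 8000/(20*10^6) s = 0.4000 ms; t_prop = 100/200000 s = 0.5000 ms; subtotal = 0.9000 ms
Link 2: t_trans = 8000/(50*10^6) s = 0.1600 ms; t_prop = 200/200000 s = 1.0000 ms; subtotal = 1.1600 ms
Link 3: t_trans = 8000/(10*10^6) s = 0.8000 ms; t_prop = 50/200000 s = 0.2500 ms; subtotal = 1.0500 ms
End-to-end = 0.9000 + 1.1600 + 1.0500 = 3.1100 ms -> 3.110 ms (3 dp)

3.110


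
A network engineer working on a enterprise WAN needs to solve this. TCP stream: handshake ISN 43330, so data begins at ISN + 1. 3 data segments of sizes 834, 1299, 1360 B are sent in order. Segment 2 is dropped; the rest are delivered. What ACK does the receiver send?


SYN uses sequence number 43330; first data byte = ISN + 1 = 43331.
Segment 1: SEQ = 43331, len = 834 B, covers [43331, 44164]
Segment 2: SEQ = 44165, len = 1299 B, covers [44165, 45463] [LOST]
Segment 3: SEQ = 45464, len = 1360 B, covers [45464, 46823]
In-order data received: bytes [43331, 44164] (segments 1..1).
Segment 2 missing -> gap begins at byte 44165; later segments buffered out of order.
Cumulative ACK = next expected in-order byte = 43331 + 834 = 44165

44165


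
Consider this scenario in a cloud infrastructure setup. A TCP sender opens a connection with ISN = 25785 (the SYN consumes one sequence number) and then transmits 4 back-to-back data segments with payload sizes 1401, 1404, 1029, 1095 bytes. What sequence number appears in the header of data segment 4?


The SYN occupies sequence number ISN = 25785, so the first data byte is ISN + 1 = 25786.
SEQ of data segment i = (ISN + 1) + sum of payload sizes of segments 1..i-1.
Segment 1: SEQ = 25786, payload = 1401 bytes
Segment 2: SEQ = 27187, payload = 1404 bytes
Segment 3: SEQ = 28591, payload = 1029 bytes
Segment 4: SEQ = 29620, payload = 1095 bytes
SEQ of segment 4 = 25786 + 1401 + 1404 + 1029 = 29620

29620


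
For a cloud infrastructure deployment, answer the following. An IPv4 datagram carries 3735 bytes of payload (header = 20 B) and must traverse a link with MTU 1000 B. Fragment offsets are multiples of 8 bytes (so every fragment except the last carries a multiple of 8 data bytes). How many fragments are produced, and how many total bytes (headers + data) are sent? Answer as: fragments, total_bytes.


Max data per non-final fragment = floor((MTU - header)/8)*8 = floor((1000 - 20)/8)*8 = floor(980/8)*8 = 976 B
Final fragment needs no 8-byte alignment: it can carry up to MTU - header = 980 B
Non-final fragments needed = ceil((payload - 980) / 976) = ceil(2755/976) = ceil(2.8227) = 3
Number of fragments = 3 + 1 = 4
Fragment sizes (data): 3 * 976 B + 807 B (last, 807 <= 980 OK)
Total bytes sent = payload + n_frags * header = 3735 + 4*20 = 3735 + 80 = 3815 B

4, 3815


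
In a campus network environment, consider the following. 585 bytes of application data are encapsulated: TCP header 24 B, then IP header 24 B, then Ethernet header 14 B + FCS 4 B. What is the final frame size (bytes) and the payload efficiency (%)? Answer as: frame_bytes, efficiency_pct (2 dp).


TCP segment = 585 + 24 = 609 B
IP packet = 609 + 24 = 633 B
Ethernet frame = 633 + 14 + 4 = 651 B
Efficiency = app / frame = 585 / 651 = 0.898618 = 89.8618% -> 89.86% (2 dp)

651, 89.86


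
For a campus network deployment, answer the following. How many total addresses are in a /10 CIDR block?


Given: CIDR prefix /10
Host bits = 32 - 10 = 22
Total addresses = 2^22 = 4194304

4194304


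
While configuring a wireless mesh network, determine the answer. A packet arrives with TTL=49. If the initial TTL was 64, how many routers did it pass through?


Given: initial TTL = 64, received TTL = 49
Hops = initial TTL - received TTL
Hops = 64 - 49 = 15

15


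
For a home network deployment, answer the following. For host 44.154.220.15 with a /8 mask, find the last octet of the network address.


Given: IP = 44.154.220.15, prefix = /8
Subnet mask = 255.0.0.0
Last octet of IP: 15
Last octet of mask: 0
Network last octet = 15 AND 0 = 0

0


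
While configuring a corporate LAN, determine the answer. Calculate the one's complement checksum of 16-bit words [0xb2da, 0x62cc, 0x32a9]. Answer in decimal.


Given words: [0xb2da, 0x62cc, 0x32a9]
Step 1: Sum all words
Raw sum = 45786 + 25292 + 12969 = 84047
Step 2: Fold carry: (18511 + 1) = 18512
One's complement = ~18512 & 0xFFFF = 47023

47023


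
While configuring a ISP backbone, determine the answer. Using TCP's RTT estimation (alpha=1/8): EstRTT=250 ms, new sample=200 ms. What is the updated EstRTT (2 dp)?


Given: EstRTT = 250 ms, SampleRTT = 200 ms, alpha = 1/8
New EstRTT = (1 - alpha) * EstRTT + alpha * SampleRTT
(7/8) * 250 = 218.75
(1/8) * 200 = 25
New EstRTT = 218.75 + 25 = 243.75 ms -> 243.75 ms (2 dp)

243.75


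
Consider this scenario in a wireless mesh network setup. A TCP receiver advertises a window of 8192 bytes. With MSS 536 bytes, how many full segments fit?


Given: RWND = 8192 bytes, MSS = 536 bytes
Full segments = floor(RWND / MSS)
Full segments = floor(8192 / 536)
Full segments = floor(15.2836) = 15

15


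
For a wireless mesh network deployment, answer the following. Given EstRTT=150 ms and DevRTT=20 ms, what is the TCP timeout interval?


Given: EstRTT = 150 ms, DevRTT = 20 ms
Timeout = EstRTT + 4 * DevRTT
4 * DevRTT = 4 * 20 = 80
Timeout = 150 + 80 = 230 ms

230


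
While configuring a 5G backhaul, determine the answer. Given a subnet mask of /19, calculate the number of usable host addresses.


Given: subnet mask /19
Host bits = 32 - 19 = 13
Total addresses = 2^13 = 8192
Usable hosts = 8192 - 2 (network + broadcast) = 8190

8190


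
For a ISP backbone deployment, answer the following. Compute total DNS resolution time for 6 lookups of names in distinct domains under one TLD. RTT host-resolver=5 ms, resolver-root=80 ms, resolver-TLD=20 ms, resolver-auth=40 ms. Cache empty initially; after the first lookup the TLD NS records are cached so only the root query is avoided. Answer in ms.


Lookup 1 (cold cache): local + root + TLD + auth = 5 + 80 + 20 + 40 = 145 ms
Lookups 2..6 (TLD NS cached -> skip root; new domain -> still ask TLD and auth): local + TLD + auth = 5 + 20 + 40 = 65 ms each
Remaining 5 lookups: 5 * 65 = 325 ms
Total = 145 + 325 = 470 ms

470


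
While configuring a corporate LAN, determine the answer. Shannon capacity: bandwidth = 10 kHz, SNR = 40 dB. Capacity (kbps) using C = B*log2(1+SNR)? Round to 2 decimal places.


Given: B = 10 kHz, SNR = 40 dB
SNR linear = 10^(40/10) = 10000
1 + SNR = 10001
log2(10001) = 13.2878566418
C = 10 * 1000 * 13.2878566418 = 132878.5664 bps
C = 132.878566 kbps -> 132.88 kbps (2 dp)

132.88


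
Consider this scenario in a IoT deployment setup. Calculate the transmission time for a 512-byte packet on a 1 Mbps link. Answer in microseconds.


Given: packet = 512 bytes, bandwidth = 1 Mbps
Packet in bits = 512 * 8 = 4096 bits
Bandwidth = 1 * 10^6 = 1000000 bps
Time = 4096 / 1000000 seconds
Time in us = 4096 * 10^6 / 1000000 = 4096

4096


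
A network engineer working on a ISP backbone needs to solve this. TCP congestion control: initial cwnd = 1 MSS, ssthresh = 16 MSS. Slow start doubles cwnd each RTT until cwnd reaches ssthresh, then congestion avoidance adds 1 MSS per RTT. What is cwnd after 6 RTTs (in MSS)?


RTT 0: cwnd = 1 MSS (initial)
RTT 1: cwnd = 2 MSS (slow start, doubled)
RTT 2: cwnd = 4 MSS (slow start, doubled)
RTT 3: cwnd = 8 MSS (slow start, doubled)
RTT 4: cwnd = 16 MSS (slow start, doubled)
RTT 5: cwnd = 17 MSS (congestion avoidance, +1)
RTT 6: cwnd = 18 MSS (congestion avoidance, +1)

18


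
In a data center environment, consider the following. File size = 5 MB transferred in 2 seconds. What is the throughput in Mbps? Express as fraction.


Given: file = 5 MB, time = 2 s
File in Mb = 5 * 8 = 40 Mb
Throughput = 40 / 2 Mbps
Throughput = 20 Mbps

20


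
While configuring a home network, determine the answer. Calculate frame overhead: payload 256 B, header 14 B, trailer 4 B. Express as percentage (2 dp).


Given: payload = 256 B, header = 14 B, trailer = 4 B
Overhead bytes = header + trailer = 14 + 4 = 18
Total frame = payload + overhead = 256 + 18 = 274
Overhead % = 18 / 274 * 100 = 6.5693% -> 6.57% (2 dp)

6.57


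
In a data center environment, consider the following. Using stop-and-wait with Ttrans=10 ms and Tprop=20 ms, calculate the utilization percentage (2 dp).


Given: Ttrans = 10 ms, Tprop = 20 ms
RTT = 2 * Tprop = 2 * 20 = 40 ms
U = Ttrans / (Ttrans + RTT)
U = 10 / (10 + 40)
U = 10 / 50 = 0.2
U% = 20.00%

20.00


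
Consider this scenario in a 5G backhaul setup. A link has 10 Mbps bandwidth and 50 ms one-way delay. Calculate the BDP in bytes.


Given: bandwidth = 10 Mbps, delay = 50 ms
BDP in bits = 10 * 10^6 * 50 / 1000
BDP in bits = 500000
BDP in bytes = 500000 / 8 = 62500

62500


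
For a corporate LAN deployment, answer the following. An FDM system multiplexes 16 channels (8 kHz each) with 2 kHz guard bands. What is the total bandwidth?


Given: 16 channels, 8 kHz each, guard = 2 kHz
Channel bandwidth = 16 * 8 = 128 kHz
Guard bands = 15 gaps * 2 kHz = 30 kHz
Total = 128 + 30 = 158 kHz

158


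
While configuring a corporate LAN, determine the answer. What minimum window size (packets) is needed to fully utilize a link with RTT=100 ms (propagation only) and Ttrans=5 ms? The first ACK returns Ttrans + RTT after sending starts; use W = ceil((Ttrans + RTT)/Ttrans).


Given: Ttrans = 5 ms, RTT = 100 ms (= 2 * Tprop, Tprop = 50 ms)
Time until first ACK returns = Ttrans + RTT = 5 + 100 = 105 ms
Need W * Ttrans >= Ttrans + RTT  ->  W >= (Ttrans + RTT) / Ttrans
(Ttrans + RTT) / Ttrans = 105 / 5 = 21
W_min = ceil(21) = 21

21


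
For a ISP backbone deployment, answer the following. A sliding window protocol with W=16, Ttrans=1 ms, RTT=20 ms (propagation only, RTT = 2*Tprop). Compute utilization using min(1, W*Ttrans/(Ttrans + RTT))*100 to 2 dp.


Given: W = 16, Ttrans = 1 ms, RTT = 20 ms (= 2 * Tprop, Tprop = 10 ms)
Cycle time = Ttrans + RTT = 1 + 20 = 21 ms (first packet sent until its ACK returns)
W * Ttrans = 16 * 1 = 16 ms of sending per cycle
W * Ttrans / (Ttrans + RTT) = 16 / 21 = 0.761905
U = min(1, 0.761905) = 0.761905
U% = 76.19%

76.19


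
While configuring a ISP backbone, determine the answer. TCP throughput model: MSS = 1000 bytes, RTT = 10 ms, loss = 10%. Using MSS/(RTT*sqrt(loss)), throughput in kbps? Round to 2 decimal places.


Given: MSS = 1000 bytes, RTT = 10 ms, loss = 10%
RTT in seconds = 10 / 1000 = 0.01
Loss rate = 10% = 0.1
sqrt(loss) = sqrt(0.1) = 0.316227766017
Throughput (bytes/s) = 1000 / (0.01 * 0.316227766017) = 316227.7660
Throughput (kbps) = 316227.7660 * 8 / 1000 = 2529.822128 -> 2529.82 kbps (2 dp)

2529.82


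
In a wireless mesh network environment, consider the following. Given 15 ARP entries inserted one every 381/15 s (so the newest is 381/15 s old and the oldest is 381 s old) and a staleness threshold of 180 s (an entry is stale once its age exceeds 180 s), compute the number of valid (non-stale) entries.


Ages are k * 381/15 s for k = 1..15 (spacing = 25.4000 s).
Entry k is valid iff k * 381/15 <= 180 iff k <= 15 * 180 / 381 = 7.0866
n_valid = floor(7.0866) = 7
(n_stale = 15 - 7 = 8)

7


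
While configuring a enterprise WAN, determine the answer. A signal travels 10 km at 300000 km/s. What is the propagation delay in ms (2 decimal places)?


Given: distance = 10 km, speed = 300000 km/s
Delay = distance / speed = 10 / 300000 seconds
Delay in ms = 10 * 1000 / 300000
Delay = 0.0333 ms
Rounded to 2 dp = 0.03 ms

0.03


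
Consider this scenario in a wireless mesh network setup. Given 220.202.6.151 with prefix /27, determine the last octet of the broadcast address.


Given: IP = 220.202.6.151, prefix = /27
Host bits = 32 - 27 = 5
Network last octet = 151 AND mask = 128
Host part size = 2^5 - 1 = 31
Broadcast last octet = 128 OR 31 = 159

159


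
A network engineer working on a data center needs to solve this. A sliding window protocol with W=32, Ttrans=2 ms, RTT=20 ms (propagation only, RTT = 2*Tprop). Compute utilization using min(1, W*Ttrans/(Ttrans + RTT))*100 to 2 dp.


Given: W = 32, Ttrans = 2 ms, RTT = 20 ms (= 2 * Tprop, Tprop = 10 ms)
Cycle time = Ttrans + RTT = 2 + 20 = 22 ms (first packet sent until its ACK returns)
W * Ttrans = 32 * 2 = 64 ms of sending per cycle
W * Ttrans / (Ttrans + RTT) = 64 / 22 = 2.909091
U = min(1, 2.909091) = 1.000000
U% = 100.00%

100.00


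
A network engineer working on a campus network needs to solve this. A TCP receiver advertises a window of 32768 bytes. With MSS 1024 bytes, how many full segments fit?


Given: RWND = 32768 bytes, MSS = 1024 bytes
Full segments = floor(RWND / MSS)
Full segments = floor(32768 / 1024)
Full segments = floor(32.0) = 32

32


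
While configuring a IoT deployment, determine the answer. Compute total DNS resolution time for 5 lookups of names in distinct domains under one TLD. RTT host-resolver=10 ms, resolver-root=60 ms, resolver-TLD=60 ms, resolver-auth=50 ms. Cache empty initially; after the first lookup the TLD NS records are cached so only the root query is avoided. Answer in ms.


Lookup 1 (cold cache): local + root + TLD + auth = 10 + 60 + 60 + 50 = 180 ms
Lookups 2..5 (TLD NS cached -> skip root; new domain -> still ask TLD and auth): local + TLD + auth = 10 + 60 + 50 = 120 ms each
Remaining 4 lookups: 4 * 120 = 480 ms
Total = 180 + 480 = 660 ms

660


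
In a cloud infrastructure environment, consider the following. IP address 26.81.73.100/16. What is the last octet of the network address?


Given: IP = 26.81.73.100, prefix = /16
Subnet mask = 255.255.0.0
Last octet of IP: 100
Last octet of mask: 0
Network last octet = 100 AND 0 = 0

0


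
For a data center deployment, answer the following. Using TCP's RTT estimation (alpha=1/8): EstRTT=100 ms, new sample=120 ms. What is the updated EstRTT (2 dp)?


Given: EstRTT = 100 ms, SampleRTT = 120 ms, alpha = 1/8
New EstRTT = (1 - alpha) * EstRTT + alpha * SampleRTT
(7/8) * 100 = 87.5
(1/8) * 120 = 15
New EstRTT = 87.5 + 15 = 102.5 ms -> 102.50 ms (2 dp)

102.50


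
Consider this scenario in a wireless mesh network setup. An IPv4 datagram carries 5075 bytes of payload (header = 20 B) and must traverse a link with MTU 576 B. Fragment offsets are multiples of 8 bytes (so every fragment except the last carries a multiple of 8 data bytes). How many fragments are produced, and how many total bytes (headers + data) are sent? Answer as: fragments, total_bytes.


Max data per non-final fragment = floor((MTU - header)/8)*8 = floor((576 - 20)/8)*8 = floor(556/8)*8 = 552 B
Final fragment needs no 8-byte alignment: it can carry up to MTU - header = 556 B
Non-final fragments needed = ceil((payload - 556) / 552) = ceil(4519/552) = ceil(8.1866) = 9
Number of fragments = 9 + 1 = 10
Fragment sizes (data): 9 * 552 B + 107 B (last, 107 <= 556 OK)
Total bytes sent = payload + n_frags * header = 5075 + 10*20 = 5075 + 200 = 5275 B

10, 5275


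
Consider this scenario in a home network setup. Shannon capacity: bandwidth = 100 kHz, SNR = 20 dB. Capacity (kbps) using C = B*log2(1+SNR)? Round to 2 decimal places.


Given: B = 100 kHz, SNR = 20 dB
SNR linear = 10^(20/10) = 100
1 + SNR = 101
log2(101) = 6.6582114828
C = 100 * 1000 * 6.6582114828 = 665821.1483 bps
C = 665.821148 kbps -> 665.82 kbps (2 dp)

665.82


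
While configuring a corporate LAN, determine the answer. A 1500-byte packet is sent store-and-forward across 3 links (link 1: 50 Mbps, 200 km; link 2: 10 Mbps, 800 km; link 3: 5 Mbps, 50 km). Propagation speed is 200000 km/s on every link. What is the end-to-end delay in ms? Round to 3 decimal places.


Packet = 1500 bytes = 12000 bits. Store-and-forward: sum (t_trans + t_prop) per link.
Link 1: t_trans = 12000/(50*10^6) s = 0.2400 ms; t_prop = 200/200000 s = 1.0000 ms; subtotal = 1.2400 ms
Link 2: t_trans = 12000/(10*10^6) s = 1.2000 ms; t_prop = 800/200000 s = 4.0000 ms; subtotal = 5.2000 ms
Link 3: t_trans = 12000/(5*10^6) s = 2.4000 ms; t_prop = 50/200000 s = 0.2500 ms; subtotal = 2.6500 ms
End-to-end = 1.2400 + 5.2000 + 2.6500 = 9.0900 ms -> 9.090 ms (3 dp)

9.090


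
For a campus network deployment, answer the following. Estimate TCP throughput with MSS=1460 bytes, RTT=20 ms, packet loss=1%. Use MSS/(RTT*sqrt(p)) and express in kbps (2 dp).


Given: MSS = 1460 bytes, RTT = 20 ms, loss = 1%
RTT in seconds = 20 / 1000 = 0.02
Loss rate = 1% = 0.01
sqrt(loss) = sqrt(0.01) = 0.1
Throughput (bytes/s) = 1460 / (0.02 * 0.1) = 730000.0000
Throughput (kbps) = 730000.0000 * 8 / 1000 = 5840.000000 -> 5840.00 kbps (2 dp)

5840.00


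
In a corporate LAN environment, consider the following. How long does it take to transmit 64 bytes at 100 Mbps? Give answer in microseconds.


Given: packet = 64 bytes, bandwidth = 100 Mbps
Packet in bits = 64 * 8 = 512 bits
Bandwidth = 100 * 10^6 = 100000000 bps
Time = 512 / 100000000 seconds
Time in us = 512 * 10^6 / 100000000 = 5.12

5.12


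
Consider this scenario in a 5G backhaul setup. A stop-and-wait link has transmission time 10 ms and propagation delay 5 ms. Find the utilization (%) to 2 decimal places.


Given: Ttrans = 10 ms, Tprop = 5 ms
RTT = 2 * Tprop = 2 * 5 = 10 ms
U = Ttrans / (Ttrans + RTT)
U = 10 / (10 + 10)
U = 10 / 20 = 0.5
U% = 50.00%

50.00


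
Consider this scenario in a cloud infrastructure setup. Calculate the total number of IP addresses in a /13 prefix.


Given: CIDR prefix /13
Host bits = 32 - 13 = 19
Total addresses = 2^19 = 524288

524288


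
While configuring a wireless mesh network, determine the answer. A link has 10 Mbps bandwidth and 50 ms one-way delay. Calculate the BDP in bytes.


Given: bandwidth = 10 Mbps, delay = 50 ms
BDP in bits = 10 * 10^6 * 50 / 1000
BDP in bits = 500000
BDP in bytes = 500000 / 8 = 62500

62500


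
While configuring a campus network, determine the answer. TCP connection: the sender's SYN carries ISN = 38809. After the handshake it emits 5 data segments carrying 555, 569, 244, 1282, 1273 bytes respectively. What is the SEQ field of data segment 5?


The SYN occupies sequence number ISN = 38809, so the first data byte is ISN + 1 = 38810.
SEQ of data segment i = (ISN + 1) + sum of payload sizes of segments 1..i-1.
Segment 1: SEQ = 38810, payload = 555 bytes
Segment 2: SEQ = 39365, payload = 569 bytes
Segment 3: SEQ = 39934, payload = 244 bytes
Segment 4: SEQ = 40178, payload = 1282 bytes
Segment 5: SEQ = 41460, payload = 1273 bytes
SEQ of segment 5 = 38810 + 555 + 569 + 244 + 1282 = 41460

41460


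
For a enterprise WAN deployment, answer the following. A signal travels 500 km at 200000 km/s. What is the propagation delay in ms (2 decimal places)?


Given: distance = 500 km, speed = 200000 km/s
Delay = distance / speed = 500 / 200000 seconds
Delay in ms = 500 * 1000 / 200000
Delay = 2.5000 ms
Rounded to 2 dp = 2.50 ms

2.50


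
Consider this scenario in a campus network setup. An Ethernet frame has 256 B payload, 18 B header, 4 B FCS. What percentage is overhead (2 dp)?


Given: payload = 256 B, header = 18 B, trailer = 4 B
Overhead bytes = header + trailer = 18 + 4 = 22
Total frame = payload + overhead = 256 + 22 = 278
Overhead % = 22 / 278 * 100 = 7.9137% -> 7.91% (2 dp)

7.91


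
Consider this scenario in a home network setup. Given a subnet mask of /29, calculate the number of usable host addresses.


Given: subnet mask /29
Host bits = 32 - 29 = 3
Total addresses = 2^3 = 8
Usable hosts = 8 - 2 (network + broadcast) = 6

6


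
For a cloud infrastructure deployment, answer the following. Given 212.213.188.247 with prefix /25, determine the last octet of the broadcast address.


Given: IP = 212.213.188.247, prefix = /25
Host bits = 32 - 25 = 7
Network last octet = 247 AND mask = 128
Host part size = 2^7 - 1 = 127
Broadcast last octet = 128 OR 127 = 255

255


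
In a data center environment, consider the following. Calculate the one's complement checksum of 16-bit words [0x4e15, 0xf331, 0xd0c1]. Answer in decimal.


Given words: [0x4e15, 0xf331, 0xd0c1]
Step 1: Sum all words
Raw sum = 19989 + 62257 + 53441 = 135687
Step 2: Fold carry: (4615 + 2) = 4617
One's complement = ~4617 & 0xFFFF = 60918

60918


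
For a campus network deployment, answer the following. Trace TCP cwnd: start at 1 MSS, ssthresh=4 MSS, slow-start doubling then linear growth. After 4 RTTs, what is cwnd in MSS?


RTT 0: cwnd = 1 MSS (initial)
RTT 1: cwnd = 2 MSS (slow start, doubled)
RTT 2: cwnd = 4 MSS (slow start, doubled)
RTT 3: cwnd = 5 MSS (congestion avoidance, +1)
RTT 4: cwnd = 6 MSS (congestion avoidance, +1)

6


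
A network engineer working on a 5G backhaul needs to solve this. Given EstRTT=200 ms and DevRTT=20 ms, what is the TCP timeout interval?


Given: EstRTT = 200 ms, DevRTT = 20 ms
Timeout = EstRTT + 4 * DevRTT
4 * DevRTT = 4 * 20 = 80
Timeout = 200 + 80 = 280 ms

280


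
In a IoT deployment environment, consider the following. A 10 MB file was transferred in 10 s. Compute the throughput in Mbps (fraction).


Given: file = 10 MB, time = 10 s
File in Mb = 10 * 8 = 80 Mb
Throughput = 80 / 10 Mbps
Throughput = 8 Mbps

8


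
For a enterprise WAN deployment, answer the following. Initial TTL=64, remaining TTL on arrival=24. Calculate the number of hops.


Given: initial TTL = 64, received TTL = 24
Hops = initial TTL - received TTL
Hops = 64 - 24 = 40

40


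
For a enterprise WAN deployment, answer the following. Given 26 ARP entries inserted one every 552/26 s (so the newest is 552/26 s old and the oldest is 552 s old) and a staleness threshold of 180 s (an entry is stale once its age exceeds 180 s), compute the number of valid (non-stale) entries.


Ages are k * 552/26 s for k = 1..26 (spacing = 21.2308 s).
Entry k is valid iff k * 552/26 <= 180 iff k <= 26 * 180 / 552 = 8.4783
n_valid = floor(8.4783) = 8
(n_stale = 26 - 8 = 18)

8


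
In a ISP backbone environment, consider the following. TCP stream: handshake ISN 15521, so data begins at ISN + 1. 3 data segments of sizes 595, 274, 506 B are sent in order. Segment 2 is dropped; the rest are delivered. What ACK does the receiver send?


SYN uses sequence number 15521; first data byte = ISN + 1 = 15522.
Segment 1: SEQ = 15522, len = 595 B, covers [15522, 16116]
Segment 2: SEQ = 16117, len = 274 B, covers [16117, 16390] [LOST]
Segment 3: SEQ = 16391, len = 506 B, covers [16391, 16896]
In-order data received: bytes [15522, 16116] (segments 1..1).
Segment 2 missing -> gap begins at byte 16117; later segments buffered out of order.
Cumulative ACK = next expected in-order byte = 15522 + 595 = 16117

16117


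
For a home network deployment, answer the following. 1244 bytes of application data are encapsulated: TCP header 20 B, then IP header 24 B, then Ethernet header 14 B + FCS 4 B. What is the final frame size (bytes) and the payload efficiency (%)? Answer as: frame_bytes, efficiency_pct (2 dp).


TCP segment = 1244 + 20 = 1264 B
IP packet = 1264 + 24 = 1288 B
Ethernet frame = 1288 + 14 + 4 = 1306 B
Efficiency = app / frame = 1244 / 1306 = 0.952527 = 95.2527% -> 95.25% (2 dp)

1306, 95.25


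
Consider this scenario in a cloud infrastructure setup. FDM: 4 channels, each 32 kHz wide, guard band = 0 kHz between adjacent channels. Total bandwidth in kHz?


Given: 4 channels, 32 kHz each, guard = 0 kHz
Channel bandwidth = 4 * 32 = 128 kHz
Guard bands = 3 gaps * 0 kHz = 0 kHz
Total = 128 + 0 = 128 kHz

128


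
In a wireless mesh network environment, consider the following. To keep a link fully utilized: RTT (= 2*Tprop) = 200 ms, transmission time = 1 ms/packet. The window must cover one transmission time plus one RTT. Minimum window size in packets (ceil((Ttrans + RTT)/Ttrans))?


Given: Ttrans = 1 ms, RTT = 200 ms (= 2 * Tprop, Tprop = 100 ms)
Time until first ACK returns = Ttrans + RTT = 1 + 200 = 201 ms
Need W * Ttrans >= Ttrans + RTT  ->  W >= (Ttrans + RTT) / Ttrans
(Ttrans + RTT) / Ttrans = 201 / 1 = 201
W_min = ceil(201) = 201

201


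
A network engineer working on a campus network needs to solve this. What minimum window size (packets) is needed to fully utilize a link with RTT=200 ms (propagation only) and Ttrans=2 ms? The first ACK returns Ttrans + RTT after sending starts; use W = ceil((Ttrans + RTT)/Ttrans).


Given: Ttrans = 2 ms, RTT = 200 ms (= 2 * Tprop, Tprop = 100 ms)
Time until first ACK returns = Ttrans + RTT = 2 + 200 = 202 ms
Need W * Ttrans >= Ttrans + RTT  ->  W >= (Ttrans + RTT) / Ttrans
(Ttrans + RTT) / Ttrans = 202 / 2 = 101
W_min = ceil(101) = 101

101


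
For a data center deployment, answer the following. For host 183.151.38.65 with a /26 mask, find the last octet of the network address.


Given: IP = 183.151.38.65, prefix = /26
Subnet mask = 255.255.255.192
Last octet of IP: 65
Last octet of mask: 192
Network last octet = 65 AND 192 = 64

64


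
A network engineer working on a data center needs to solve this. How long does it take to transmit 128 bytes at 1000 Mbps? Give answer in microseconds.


Given: packet = 128 bytes, bandwidth = 1000 Mbps
Packet in bits = 128 * 8 = 1024 bits
Bandwidth = 1000 * 10^6 = 1000000000 bps
Time = 1024 / 1000000000 seconds
Time in us = 1024 * 10^6 / 1000000000 = 1.024

1.024


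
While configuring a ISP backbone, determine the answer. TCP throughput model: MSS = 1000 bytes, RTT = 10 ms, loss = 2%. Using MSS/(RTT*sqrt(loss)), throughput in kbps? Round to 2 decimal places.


Given: MSS = 1000 bytes, RTT = 10 ms, loss = 2%
RTT in seconds = 10 / 1000 = 0.01
Loss rate = 2% = 0.02
sqrt(loss) = sqrt(0.02) = 0.141421356237
Throughput (bytes/s) = 1000 / (0.01 * 0.141421356237) = 707106.7812
Throughput (kbps) = 707106.7812 * 8 / 1000 = 5656.854249 -> 5656.85 kbps (2 dp)

5656.85


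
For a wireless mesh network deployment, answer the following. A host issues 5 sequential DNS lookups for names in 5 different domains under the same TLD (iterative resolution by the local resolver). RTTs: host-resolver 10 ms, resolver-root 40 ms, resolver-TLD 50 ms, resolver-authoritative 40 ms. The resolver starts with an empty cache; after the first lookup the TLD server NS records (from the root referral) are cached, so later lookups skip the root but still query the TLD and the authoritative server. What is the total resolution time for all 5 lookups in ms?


Lookup 1 (cold cache): local + root + TLD + auth = 10 + 40 + 50 + 40 = 140 ms
Lookups 2..5 (TLD NS cached -> skip root; new domain -> still ask TLD and auth): local + TLD + auth = 10 + 50 + 40 = 100 ms each
Remaining 4 lookups: 4 * 100 = 400 ms
Total = 140 + 400 = 540 ms

540


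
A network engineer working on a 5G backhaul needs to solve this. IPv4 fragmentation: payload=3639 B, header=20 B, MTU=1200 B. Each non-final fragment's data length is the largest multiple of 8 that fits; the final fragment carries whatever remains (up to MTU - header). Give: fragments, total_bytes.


Max data per non-final fragment = floor((MTU - header)/8)*8 = floor((1200 - 20)/8)*8 = floor(1180/8)*8 = 1176 B
Final fragment needs no 8-byte alignment: it can carry up to MTU - header = 1180 B
Non-final fragments needed = ceil((payload - 1180) / 1176) = ceil(2459/1176) = ceil(2.0910) = 3
Number of fragments = 3 + 1 = 4
Fragment sizes (data): 3 * 1176 B + 111 B (last, 111 <= 1180 OK)
Total bytes sent = payload + n_frags * header = 3639 + 4*20 = 3639 + 80 = 3719 B

4, 3719


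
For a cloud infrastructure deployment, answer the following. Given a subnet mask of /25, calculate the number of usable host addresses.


Given: subnet mask /25
Host bits = 32 - 25 = 7
Total addresses = 2^7 = 128
Usable hosts = 128 - 2 (network + broadcast) = 126

126


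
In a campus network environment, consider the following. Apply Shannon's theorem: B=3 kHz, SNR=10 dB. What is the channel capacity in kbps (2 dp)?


Given: B = 3 kHz, SNR = 10 dB
SNR linear = 10^(10/10) = 10
1 + SNR = 11
log2(11) = 3.4594316186
C = 3 * 1000 * 3.4594316186 = 10378.2949 bps
C = 10.378295 kbps -> 10.38 kbps (2 dp)

10.38


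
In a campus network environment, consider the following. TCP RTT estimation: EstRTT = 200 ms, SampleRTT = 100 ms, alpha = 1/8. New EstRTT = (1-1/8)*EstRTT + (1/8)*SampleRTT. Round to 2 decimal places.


Given: EstRTT = 200 ms, SampleRTT = 100 ms, alpha = 1/8
New EstRTT = (1 - alpha) * EstRTT + alpha * SampleRTT
(7/8) * 200 = 175
(1/8) * 100 = 12.5
New EstRTT = 175 + 12.5 = 187.5 ms -> 187.50 ms (2 dp)

187.50


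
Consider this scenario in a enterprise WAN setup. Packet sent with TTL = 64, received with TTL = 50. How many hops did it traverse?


Given: initial TTL = 64, received TTL = 50
Hops = initial TTL - received TTL
Hops = 64 - 50 = 14

14


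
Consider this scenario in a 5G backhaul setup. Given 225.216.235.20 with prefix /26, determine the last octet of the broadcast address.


Given: IP = 225.216.235.20, prefix = /26
Host bits = 32 - 26 = 6
Network last octet = 20 AND mask = 0
Host part size = 2^6 - 1 = 63
Broadcast last octet = 0 OR 63 = 63

63


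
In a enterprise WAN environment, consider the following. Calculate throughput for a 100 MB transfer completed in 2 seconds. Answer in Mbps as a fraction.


Given: file = 100 MB, time = 2 s
File in Mb = 100 * 8 = 800 Mb
Throughput = 800 / 2 Mbps
Throughput = 400 Mbps

400


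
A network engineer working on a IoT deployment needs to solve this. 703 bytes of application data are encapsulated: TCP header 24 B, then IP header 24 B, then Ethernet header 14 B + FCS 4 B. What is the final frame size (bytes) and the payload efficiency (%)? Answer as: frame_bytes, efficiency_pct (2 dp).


TCP segment = 703 + 24 = 727 B
IP packet = 727 + 24 = 751 B
Ethernet frame = 751 + 14 + 4 = 769 B
Efficiency = app / frame = 703 / 769 = 0.914174 = 91.4174% -> 91.42% (2 dp)

769, 91.42


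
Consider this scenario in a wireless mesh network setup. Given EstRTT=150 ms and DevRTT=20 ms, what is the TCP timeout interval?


Given: EstRTT = 150 ms, DevRTT = 20 ms
Timeout = EstRTT + 4 * DevRTT
4 * DevRTT = 4 * 20 = 80
Timeout = 150 + 80 = 230 ms

230


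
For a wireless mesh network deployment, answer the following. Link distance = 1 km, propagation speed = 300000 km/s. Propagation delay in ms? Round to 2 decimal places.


Given: distance = 1 km, speed = 300000 km/s
Delay = distance / speed = 1 / 300000 seconds
Delay in ms = 1 * 1000 / 300000
Delay = 0.0033 ms
Rounded to 2 dp = 0.00 ms

0.00


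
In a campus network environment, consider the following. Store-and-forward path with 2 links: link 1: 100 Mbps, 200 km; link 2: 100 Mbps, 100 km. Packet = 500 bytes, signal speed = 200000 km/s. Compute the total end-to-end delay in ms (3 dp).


Packet = 500 bytes = 4000 bits. Store-and-forward: sum (t_trans + t_prop) per link.
Link 1: t_trans = 4000/(100*10^6) s = 0.0400 ms; t_prop = 200/200000 s = 1.0000 ms; subtotal = 1.0400 ms
Link 2: t_trans = 4000/(100*10^6) s = 0.0400 ms; t_prop = 100/200000 s = 0.5000 ms; subtotal = 0.5400 ms
End-to-end = 1.0400 + 0.5400 = 1.5800 ms -> 1.580 ms (3 dp)

1.580


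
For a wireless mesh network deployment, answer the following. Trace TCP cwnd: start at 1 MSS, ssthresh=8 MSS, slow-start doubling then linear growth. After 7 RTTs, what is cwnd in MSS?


RTT 0: cwnd = 1 MSS (initial)
RTT 1: cwnd = 2 MSS (slow start, doubled)
RTT 2: cwnd = 4 MSS (slow start, doubled)
RTT 3: cwnd = 8 MSS (slow start, doubled)
RTT 4: cwnd = 9 MSS (congestion avoidance, +1)
RTT 5: cwnd = 10 MSS (congestion avoidance, +1)
RTT 6: cwnd = 11 MSS (congestion avoidance, +1)
RTT 7: cwnd = 12 MSS (congestion avoidance, +1)

12


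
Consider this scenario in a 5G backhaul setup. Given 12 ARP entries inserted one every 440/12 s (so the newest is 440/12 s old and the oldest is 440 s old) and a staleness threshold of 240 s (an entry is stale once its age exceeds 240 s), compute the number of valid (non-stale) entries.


Ages are k * 440/12 s for k = 1..12 (spacing = 36.6667 s).
Entry k is valid iff k * 440/12 <= 240 iff k <= 12 * 240 / 440 = 6.5455
n_valid = floor(6.5455) = 6
(n_stale = 12 - 6 = 6)

6


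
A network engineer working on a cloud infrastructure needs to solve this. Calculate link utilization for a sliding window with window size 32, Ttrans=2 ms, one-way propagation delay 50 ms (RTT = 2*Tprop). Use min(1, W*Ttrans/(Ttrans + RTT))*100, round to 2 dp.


Given: W = 32, Ttrans = 2 ms, RTT = 100 ms (= 2 * Tprop, Tprop = 50 ms)
Cycle time = Ttrans + RTT = 2 + 100 = 102 ms (first packet sent until its ACK returns)
W * Ttrans = 32 * 2 = 64 ms of sending per cycle
W * Ttrans / (Ttrans + RTT) = 64 / 102 = 0.627451
U = min(1, 0.627451) = 0.627451
U% = 62.75%

62.75


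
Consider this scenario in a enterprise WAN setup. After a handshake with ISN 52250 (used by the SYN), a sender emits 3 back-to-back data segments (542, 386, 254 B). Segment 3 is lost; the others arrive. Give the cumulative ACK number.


SYN uses sequence number 52250; first data byte = ISN + 1 = 52251.
Segment 1: SEQ = 52251, len = 542 B, covers [52251, 52792]
Segment 2: SEQ = 52793, len = 386 B, covers [52793, 53178]
Segment 3: SEQ = 53179, len = 254 B, covers [53179, 53432] [LOST]
In-order data received: bytes [52251, 53178] (segments 1..2).
Segment 3 missing -> gap begins at byte 53179.
Cumulative ACK = next expected in-order byte = 52251 + 542 + 386 = 53179

53179
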